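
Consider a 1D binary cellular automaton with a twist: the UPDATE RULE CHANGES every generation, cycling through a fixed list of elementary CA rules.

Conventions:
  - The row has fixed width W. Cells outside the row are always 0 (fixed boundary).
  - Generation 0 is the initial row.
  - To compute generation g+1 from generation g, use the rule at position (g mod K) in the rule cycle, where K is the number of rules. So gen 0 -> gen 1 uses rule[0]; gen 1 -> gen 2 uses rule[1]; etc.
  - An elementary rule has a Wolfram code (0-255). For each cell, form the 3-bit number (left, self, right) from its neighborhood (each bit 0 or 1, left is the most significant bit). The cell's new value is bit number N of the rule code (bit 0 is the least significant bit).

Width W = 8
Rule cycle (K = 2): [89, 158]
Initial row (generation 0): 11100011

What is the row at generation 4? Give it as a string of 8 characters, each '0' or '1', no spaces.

Answer: 01110111

Derivation:
Gen 0: 11100011
Gen 1 (rule 89): 10111011
Gen 2 (rule 158): 10110010
Gen 3 (rule 89): 00111001
Gen 4 (rule 158): 01110111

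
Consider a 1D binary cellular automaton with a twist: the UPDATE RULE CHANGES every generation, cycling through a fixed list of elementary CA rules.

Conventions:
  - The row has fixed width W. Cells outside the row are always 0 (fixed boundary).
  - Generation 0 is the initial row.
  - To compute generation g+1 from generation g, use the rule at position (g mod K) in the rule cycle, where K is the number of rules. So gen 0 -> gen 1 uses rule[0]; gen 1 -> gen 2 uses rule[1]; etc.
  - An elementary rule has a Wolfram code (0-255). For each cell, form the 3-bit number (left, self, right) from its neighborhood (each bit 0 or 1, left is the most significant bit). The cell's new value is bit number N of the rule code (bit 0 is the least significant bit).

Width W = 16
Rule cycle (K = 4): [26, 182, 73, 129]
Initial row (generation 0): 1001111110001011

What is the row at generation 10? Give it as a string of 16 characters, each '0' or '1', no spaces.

Gen 0: 1001111110001011
Gen 1 (rule 26): 0111000001010010
Gen 2 (rule 182): 1010100011111111
Gen 3 (rule 73): 0000001010000001
Gen 4 (rule 129): 1111100000111100
Gen 5 (rule 26): 1000010001100010
Gen 6 (rule 182): 1100111010010111
Gen 7 (rule 73): 1100101000000101
Gen 8 (rule 129): 0000000011110000
Gen 9 (rule 26): 0000000110001000
Gen 10 (rule 182): 0000001001011100

Answer: 0000001001011100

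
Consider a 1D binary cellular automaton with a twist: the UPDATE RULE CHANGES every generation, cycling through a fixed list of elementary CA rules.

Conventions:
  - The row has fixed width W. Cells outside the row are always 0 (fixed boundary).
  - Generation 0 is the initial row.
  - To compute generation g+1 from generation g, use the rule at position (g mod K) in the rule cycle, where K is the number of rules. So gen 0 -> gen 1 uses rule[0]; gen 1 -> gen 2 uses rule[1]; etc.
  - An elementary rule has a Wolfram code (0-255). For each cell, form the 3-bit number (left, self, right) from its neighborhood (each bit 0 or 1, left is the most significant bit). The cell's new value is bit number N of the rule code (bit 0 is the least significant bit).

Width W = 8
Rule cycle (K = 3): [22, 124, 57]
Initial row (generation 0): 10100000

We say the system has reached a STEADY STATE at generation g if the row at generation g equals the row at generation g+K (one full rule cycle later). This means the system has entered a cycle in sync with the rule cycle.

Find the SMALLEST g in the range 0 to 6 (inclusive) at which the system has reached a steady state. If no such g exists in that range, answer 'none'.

Gen 0: 10100000
Gen 1 (rule 22): 10110000
Gen 2 (rule 124): 11111000
Gen 3 (rule 57): 10000111
Gen 4 (rule 22): 11001000
Gen 5 (rule 124): 11101100
Gen 6 (rule 57): 10011011
Gen 7 (rule 22): 11100000
Gen 8 (rule 124): 10110000
Gen 9 (rule 57): 01101111

Answer: none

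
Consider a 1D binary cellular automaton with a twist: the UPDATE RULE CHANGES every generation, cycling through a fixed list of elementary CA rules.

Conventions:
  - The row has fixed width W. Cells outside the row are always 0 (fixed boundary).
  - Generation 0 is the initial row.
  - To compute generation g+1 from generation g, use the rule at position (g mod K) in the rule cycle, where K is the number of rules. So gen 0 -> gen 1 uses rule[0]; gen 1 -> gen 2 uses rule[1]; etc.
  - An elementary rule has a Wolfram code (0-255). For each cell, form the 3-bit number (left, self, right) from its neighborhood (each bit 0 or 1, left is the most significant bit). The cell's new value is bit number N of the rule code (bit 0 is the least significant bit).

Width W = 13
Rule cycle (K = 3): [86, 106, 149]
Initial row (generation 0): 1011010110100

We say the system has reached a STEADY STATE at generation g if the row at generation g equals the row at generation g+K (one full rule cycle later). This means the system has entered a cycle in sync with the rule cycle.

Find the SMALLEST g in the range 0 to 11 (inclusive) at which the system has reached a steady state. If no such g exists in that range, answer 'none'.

Answer: none

Derivation:
Gen 0: 1011010110100
Gen 1 (rule 86): 1001010010110
Gen 2 (rule 106): 0010100101110
Gen 3 (rule 149): 1010110100101
Gen 4 (rule 86): 1010010111101
Gen 5 (rule 106): 0100101100110
Gen 6 (rule 149): 0110100010001
Gen 7 (rule 86): 1010110111011
Gen 8 (rule 106): 0101111101111
Gen 9 (rule 149): 0100111000110
Gen 10 (rule 86): 1111001101011
Gen 11 (rule 106): 1001011110111
Gen 12 (rule 149): 1101001100010
Gen 13 (rule 86): 0101110110111
Gen 14 (rule 106): 1011011111101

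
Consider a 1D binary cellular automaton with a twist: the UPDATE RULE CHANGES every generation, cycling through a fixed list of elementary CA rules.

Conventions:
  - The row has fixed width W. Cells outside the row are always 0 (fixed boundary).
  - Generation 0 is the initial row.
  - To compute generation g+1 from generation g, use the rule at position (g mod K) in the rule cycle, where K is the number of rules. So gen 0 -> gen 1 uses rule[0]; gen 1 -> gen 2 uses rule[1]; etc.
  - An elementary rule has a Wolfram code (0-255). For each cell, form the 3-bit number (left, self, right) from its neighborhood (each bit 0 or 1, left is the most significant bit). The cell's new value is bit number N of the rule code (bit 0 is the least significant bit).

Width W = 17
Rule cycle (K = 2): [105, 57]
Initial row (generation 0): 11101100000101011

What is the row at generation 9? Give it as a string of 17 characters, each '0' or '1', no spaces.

Gen 0: 11101100000101011
Gen 1 (rule 105): 10111101110010111
Gen 2 (rule 57): 01100011001001100
Gen 3 (rule 105): 01101011000001101
Gen 4 (rule 57): 01010110111101010
Gen 5 (rule 105): 00101111100110100
Gen 6 (rule 57): 10011000010101011
Gen 7 (rule 105): 00011011001010111
Gen 8 (rule 57): 11010110100101100
Gen 9 (rule 105): 11101111000011101

Answer: 11101111000011101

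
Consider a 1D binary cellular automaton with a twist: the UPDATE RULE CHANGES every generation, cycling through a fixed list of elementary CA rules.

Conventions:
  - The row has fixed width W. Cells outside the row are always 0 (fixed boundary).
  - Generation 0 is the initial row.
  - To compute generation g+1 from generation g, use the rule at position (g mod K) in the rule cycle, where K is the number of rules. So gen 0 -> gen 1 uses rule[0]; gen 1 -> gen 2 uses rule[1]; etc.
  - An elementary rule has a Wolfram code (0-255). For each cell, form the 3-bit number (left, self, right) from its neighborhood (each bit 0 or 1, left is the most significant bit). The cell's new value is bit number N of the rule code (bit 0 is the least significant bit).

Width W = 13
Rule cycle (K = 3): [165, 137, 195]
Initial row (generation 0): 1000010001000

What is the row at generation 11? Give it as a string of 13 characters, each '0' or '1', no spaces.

Gen 0: 1000010001000
Gen 1 (rule 165): 1011010101011
Gen 2 (rule 137): 0010000000010
Gen 3 (rule 195): 1100111111100
Gen 4 (rule 165): 0000011111001
Gen 5 (rule 137): 1111011110000
Gen 6 (rule 195): 0111001110111
Gen 7 (rule 165): 0010000101010
Gen 8 (rule 137): 1000110000000
Gen 9 (rule 195): 0011010111111
Gen 10 (rule 165): 1000111011110
Gen 11 (rule 137): 0010110011100

Answer: 0010110011100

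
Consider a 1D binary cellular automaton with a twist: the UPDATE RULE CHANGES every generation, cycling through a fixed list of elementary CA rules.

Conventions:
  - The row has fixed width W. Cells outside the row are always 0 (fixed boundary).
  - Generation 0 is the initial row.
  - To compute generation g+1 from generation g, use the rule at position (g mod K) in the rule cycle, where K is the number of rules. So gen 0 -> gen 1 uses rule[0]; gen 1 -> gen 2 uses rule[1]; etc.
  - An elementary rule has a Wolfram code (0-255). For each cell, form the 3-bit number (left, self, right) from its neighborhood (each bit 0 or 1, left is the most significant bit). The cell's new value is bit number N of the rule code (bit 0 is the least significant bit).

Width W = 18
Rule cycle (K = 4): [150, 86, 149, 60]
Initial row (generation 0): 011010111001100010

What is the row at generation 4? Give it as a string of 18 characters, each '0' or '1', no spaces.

Answer: 000010011101011011

Derivation:
Gen 0: 011010111001100010
Gen 1 (rule 150): 100010010110010111
Gen 2 (rule 86): 110111110011110001
Gen 3 (rule 149): 000011101001101101
Gen 4 (rule 60): 000010011101011011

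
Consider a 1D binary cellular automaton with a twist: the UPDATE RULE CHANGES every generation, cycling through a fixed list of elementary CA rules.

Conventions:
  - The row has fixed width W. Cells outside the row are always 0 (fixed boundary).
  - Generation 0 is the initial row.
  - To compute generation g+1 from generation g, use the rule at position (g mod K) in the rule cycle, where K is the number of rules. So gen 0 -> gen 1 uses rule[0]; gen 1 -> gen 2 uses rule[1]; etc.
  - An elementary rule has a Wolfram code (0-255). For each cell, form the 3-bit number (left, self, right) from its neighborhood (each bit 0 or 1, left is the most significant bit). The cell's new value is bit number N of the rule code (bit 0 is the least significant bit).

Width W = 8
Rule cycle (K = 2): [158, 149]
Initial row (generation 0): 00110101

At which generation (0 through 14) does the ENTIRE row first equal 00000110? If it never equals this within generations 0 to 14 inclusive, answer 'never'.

Answer: 11

Derivation:
Gen 0: 00110101
Gen 1 (rule 158): 01100101
Gen 2 (rule 149): 00010101
Gen 3 (rule 158): 00110101
Gen 4 (rule 149): 10000101
Gen 5 (rule 158): 11001101
Gen 6 (rule 149): 00100001
Gen 7 (rule 158): 01110011
Gen 8 (rule 149): 00101000
Gen 9 (rule 158): 01101100
Gen 10 (rule 149): 00000011
Gen 11 (rule 158): 00000110
Gen 12 (rule 149): 11110001
Gen 13 (rule 158): 11101011
Gen 14 (rule 149): 01001000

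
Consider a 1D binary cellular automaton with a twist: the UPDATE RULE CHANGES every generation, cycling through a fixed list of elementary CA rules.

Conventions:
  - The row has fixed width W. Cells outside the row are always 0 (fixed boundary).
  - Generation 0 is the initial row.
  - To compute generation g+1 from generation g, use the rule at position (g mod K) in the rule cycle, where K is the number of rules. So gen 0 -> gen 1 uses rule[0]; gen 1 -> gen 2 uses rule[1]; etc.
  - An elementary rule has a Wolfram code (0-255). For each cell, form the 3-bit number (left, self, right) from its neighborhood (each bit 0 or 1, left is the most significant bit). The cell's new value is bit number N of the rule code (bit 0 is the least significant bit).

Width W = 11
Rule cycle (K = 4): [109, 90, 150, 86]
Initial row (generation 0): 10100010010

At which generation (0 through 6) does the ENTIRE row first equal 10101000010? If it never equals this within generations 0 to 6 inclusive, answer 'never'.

Answer: never

Derivation:
Gen 0: 10100010010
Gen 1 (rule 109): 11101010010
Gen 2 (rule 90): 10100001101
Gen 3 (rule 150): 10110010001
Gen 4 (rule 86): 10011111011
Gen 5 (rule 109): 10010001111
Gen 6 (rule 90): 01101011001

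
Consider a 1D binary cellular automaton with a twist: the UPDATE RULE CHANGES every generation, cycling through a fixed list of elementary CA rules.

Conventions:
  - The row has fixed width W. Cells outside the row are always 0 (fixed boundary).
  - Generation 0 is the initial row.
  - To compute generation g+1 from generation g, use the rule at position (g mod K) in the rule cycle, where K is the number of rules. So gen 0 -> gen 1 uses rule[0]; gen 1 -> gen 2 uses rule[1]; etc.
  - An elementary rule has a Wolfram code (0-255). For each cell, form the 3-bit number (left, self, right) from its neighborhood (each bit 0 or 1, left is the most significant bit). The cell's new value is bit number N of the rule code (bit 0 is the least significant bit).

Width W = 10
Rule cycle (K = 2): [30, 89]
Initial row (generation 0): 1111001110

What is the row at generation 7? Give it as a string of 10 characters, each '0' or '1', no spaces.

Gen 0: 1111001110
Gen 1 (rule 30): 1000111001
Gen 2 (rule 89): 0110101100
Gen 3 (rule 30): 1100101010
Gen 4 (rule 89): 1110000001
Gen 5 (rule 30): 1001000011
Gen 6 (rule 89): 0100111011
Gen 7 (rule 30): 1111100010

Answer: 1111100010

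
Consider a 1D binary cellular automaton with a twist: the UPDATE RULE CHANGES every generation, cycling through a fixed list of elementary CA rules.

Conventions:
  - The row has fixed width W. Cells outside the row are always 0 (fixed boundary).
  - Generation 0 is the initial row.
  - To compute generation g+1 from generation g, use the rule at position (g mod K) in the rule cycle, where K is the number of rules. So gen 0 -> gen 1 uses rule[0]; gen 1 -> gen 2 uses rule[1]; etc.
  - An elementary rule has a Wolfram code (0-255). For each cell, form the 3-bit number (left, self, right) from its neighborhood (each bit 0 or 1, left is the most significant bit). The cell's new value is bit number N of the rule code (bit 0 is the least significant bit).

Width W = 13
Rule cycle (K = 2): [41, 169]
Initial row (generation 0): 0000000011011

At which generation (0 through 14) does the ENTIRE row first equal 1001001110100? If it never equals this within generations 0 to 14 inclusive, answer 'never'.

Gen 0: 0000000011011
Gen 1 (rule 41): 1111111010110
Gen 2 (rule 169): 1111110101100
Gen 3 (rule 41): 1000001011001
Gen 4 (rule 169): 0011100110000
Gen 5 (rule 41): 1010000100111
Gen 6 (rule 169): 0100110000110
Gen 7 (rule 41): 0000100110100
Gen 8 (rule 169): 1110000101001
Gen 9 (rule 41): 1000110010000
Gen 10 (rule 169): 0010100000111
Gen 11 (rule 41): 1001001110100
Gen 12 (rule 169): 0000001101001
Gen 13 (rule 41): 1111101010000
Gen 14 (rule 169): 1111010100111

Answer: 11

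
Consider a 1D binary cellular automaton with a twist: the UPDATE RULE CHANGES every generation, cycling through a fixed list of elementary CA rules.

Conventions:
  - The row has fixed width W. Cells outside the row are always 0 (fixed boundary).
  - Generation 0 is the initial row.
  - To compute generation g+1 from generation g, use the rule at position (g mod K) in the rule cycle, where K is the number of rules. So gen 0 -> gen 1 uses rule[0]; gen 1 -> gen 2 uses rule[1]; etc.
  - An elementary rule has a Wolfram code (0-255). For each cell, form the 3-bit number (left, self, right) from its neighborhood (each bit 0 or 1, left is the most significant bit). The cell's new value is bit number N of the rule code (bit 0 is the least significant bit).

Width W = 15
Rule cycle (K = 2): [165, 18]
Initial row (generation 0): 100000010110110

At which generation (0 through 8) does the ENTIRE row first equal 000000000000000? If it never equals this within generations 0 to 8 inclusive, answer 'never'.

Answer: 6

Derivation:
Gen 0: 100000010110110
Gen 1 (rule 165): 101111011001000
Gen 2 (rule 18): 000000000110100
Gen 3 (rule 165): 111111110001101
Gen 4 (rule 18): 000000001010000
Gen 5 (rule 165): 111111101110111
Gen 6 (rule 18): 000000000000000
Gen 7 (rule 165): 111111111111111
Gen 8 (rule 18): 000000000000000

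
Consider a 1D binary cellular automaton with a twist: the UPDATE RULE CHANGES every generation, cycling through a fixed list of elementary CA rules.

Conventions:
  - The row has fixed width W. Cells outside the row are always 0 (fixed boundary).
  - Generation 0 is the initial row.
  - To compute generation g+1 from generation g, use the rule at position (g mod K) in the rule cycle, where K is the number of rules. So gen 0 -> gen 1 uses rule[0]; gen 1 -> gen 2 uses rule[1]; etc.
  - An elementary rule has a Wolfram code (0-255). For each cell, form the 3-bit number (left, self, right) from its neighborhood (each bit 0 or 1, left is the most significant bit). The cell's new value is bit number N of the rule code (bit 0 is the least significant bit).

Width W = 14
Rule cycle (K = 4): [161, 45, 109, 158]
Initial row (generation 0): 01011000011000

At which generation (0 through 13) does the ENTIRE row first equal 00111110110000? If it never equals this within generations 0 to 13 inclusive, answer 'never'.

Answer: never

Derivation:
Gen 0: 01011000011000
Gen 1 (rule 161): 00100011000011
Gen 2 (rule 45): 10101010011010
Gen 3 (rule 109): 11111110011110
Gen 4 (rule 158): 11111101111101
Gen 5 (rule 161): 01111010111010
Gen 6 (rule 45): 01000111100110
Gen 7 (rule 109): 01010100100110
Gen 8 (rule 158): 11010111111101
Gen 9 (rule 161): 00101011111010
Gen 10 (rule 45): 10111110000110
Gen 11 (rule 109): 11100010110110
Gen 12 (rule 158): 11010110100101
Gen 13 (rule 161): 00101001000010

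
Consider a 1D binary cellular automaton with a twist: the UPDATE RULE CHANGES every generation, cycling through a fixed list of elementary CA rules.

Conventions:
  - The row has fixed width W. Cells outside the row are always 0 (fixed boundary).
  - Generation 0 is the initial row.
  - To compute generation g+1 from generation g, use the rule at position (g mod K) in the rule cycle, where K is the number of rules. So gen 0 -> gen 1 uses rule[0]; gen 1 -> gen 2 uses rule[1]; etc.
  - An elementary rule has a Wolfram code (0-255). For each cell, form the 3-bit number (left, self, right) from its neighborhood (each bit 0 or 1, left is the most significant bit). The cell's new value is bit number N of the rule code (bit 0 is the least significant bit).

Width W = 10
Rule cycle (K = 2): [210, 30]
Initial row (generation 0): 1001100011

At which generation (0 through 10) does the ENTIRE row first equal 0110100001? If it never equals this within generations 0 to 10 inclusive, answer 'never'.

Gen 0: 1001100011
Gen 1 (rule 210): 0110110101
Gen 2 (rule 30): 1100100101
Gen 3 (rule 210): 0111011000
Gen 4 (rule 30): 1100010100
Gen 5 (rule 210): 0110100010
Gen 6 (rule 30): 1100110111
Gen 7 (rule 210): 0111010011
Gen 8 (rule 30): 1100011110
Gen 9 (rule 210): 0110101111
Gen 10 (rule 30): 1100101000

Answer: never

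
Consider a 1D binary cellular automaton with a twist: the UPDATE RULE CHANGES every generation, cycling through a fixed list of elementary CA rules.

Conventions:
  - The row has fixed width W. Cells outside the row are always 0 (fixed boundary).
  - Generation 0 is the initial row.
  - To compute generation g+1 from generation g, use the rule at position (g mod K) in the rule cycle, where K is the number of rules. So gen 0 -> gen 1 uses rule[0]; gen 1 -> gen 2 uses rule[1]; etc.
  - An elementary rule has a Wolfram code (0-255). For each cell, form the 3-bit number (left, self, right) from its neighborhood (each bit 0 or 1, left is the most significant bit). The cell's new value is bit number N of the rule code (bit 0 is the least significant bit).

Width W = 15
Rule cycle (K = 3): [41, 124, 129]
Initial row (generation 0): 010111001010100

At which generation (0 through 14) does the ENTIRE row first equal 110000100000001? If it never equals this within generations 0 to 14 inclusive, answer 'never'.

Gen 0: 010111001010100
Gen 1 (rule 41): 001100000101001
Gen 2 (rule 124): 001110000111101
Gen 3 (rule 129): 100100110011000
Gen 4 (rule 41): 000000100010011
Gen 5 (rule 124): 000000110011011
Gen 6 (rule 129): 111110000000000
Gen 7 (rule 41): 100000111111111
Gen 8 (rule 124): 110000100000001
Gen 9 (rule 129): 000110001111100
Gen 10 (rule 41): 110100101000001
Gen 11 (rule 124): 111110111100001
Gen 12 (rule 129): 011100011001100
Gen 13 (rule 41): 010001010001001
Gen 14 (rule 124): 011001111001101

Answer: 8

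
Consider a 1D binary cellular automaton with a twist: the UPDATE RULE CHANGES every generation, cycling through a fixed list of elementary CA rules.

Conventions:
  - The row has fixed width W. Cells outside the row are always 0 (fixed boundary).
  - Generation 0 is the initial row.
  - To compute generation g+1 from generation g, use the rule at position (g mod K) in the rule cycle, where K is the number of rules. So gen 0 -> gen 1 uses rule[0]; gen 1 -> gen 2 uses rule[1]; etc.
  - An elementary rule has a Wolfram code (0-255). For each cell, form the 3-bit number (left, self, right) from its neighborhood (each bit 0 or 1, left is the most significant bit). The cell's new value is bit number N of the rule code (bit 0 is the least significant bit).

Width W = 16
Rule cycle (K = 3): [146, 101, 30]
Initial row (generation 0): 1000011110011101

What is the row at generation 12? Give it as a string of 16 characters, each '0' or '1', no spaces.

Gen 0: 1000011110011101
Gen 1 (rule 146): 0100101101101000
Gen 2 (rule 101): 0100110110111011
Gen 3 (rule 30): 1111100100100010
Gen 4 (rule 146): 0111011011010101
Gen 5 (rule 101): 0001101101111111
Gen 6 (rule 30): 0011001001000000
Gen 7 (rule 146): 0100110110100000
Gen 8 (rule 101): 0100011011101111
Gen 9 (rule 30): 1110110010001000
Gen 10 (rule 146): 0100001101010100
Gen 11 (rule 101): 0101100111111101
Gen 12 (rule 30): 1101011100000001

Answer: 1101011100000001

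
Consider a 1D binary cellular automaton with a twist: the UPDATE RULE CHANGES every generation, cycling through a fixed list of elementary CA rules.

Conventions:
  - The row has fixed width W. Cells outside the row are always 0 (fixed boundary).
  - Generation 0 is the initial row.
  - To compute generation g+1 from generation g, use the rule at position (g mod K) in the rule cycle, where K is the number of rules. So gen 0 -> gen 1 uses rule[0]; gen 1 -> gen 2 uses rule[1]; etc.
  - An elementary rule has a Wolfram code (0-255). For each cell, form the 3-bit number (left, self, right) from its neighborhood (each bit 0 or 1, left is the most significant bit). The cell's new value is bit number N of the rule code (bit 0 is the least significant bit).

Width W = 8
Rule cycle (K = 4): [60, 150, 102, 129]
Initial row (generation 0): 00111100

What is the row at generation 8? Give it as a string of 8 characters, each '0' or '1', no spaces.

Gen 0: 00111100
Gen 1 (rule 60): 00100010
Gen 2 (rule 150): 01110111
Gen 3 (rule 102): 10011001
Gen 4 (rule 129): 00000000
Gen 5 (rule 60): 00000000
Gen 6 (rule 150): 00000000
Gen 7 (rule 102): 00000000
Gen 8 (rule 129): 11111111

Answer: 11111111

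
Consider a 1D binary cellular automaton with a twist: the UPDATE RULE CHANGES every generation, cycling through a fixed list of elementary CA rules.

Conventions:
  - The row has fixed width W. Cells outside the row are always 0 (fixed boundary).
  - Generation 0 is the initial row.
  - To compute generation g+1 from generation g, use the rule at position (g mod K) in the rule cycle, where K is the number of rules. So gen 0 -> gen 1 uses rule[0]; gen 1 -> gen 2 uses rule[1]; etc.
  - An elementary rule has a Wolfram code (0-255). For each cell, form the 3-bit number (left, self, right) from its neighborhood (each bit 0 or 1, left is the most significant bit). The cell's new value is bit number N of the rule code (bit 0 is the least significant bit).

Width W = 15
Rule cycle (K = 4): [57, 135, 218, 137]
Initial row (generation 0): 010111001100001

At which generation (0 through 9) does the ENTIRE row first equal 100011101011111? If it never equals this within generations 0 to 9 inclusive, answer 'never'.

Gen 0: 010111001100001
Gen 1 (rule 57): 001100101011100
Gen 2 (rule 135): 110001101001001
Gen 3 (rule 218): 111011100110110
Gen 4 (rule 137): 110011000100100
Gen 5 (rule 57): 101010110010011
Gen 6 (rule 135): 101010000110100
Gen 7 (rule 218): 000001001110010
Gen 8 (rule 137): 111100001100000
Gen 9 (rule 57): 100011101011111

Answer: 9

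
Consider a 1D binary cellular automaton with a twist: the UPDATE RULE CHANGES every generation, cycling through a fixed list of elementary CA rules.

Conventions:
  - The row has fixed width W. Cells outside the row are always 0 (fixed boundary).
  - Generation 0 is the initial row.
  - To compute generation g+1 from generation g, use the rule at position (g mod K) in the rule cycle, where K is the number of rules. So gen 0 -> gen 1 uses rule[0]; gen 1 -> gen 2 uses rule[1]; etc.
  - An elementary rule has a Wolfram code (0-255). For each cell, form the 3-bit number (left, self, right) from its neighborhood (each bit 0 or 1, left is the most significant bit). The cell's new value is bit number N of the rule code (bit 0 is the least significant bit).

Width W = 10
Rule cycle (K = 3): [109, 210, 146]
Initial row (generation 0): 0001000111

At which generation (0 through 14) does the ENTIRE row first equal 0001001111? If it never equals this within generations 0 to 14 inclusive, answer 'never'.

Gen 0: 0001000111
Gen 1 (rule 109): 1101010101
Gen 2 (rule 210): 0100000000
Gen 3 (rule 146): 1010000000
Gen 4 (rule 109): 1110111111
Gen 5 (rule 210): 0110011111
Gen 6 (rule 146): 1001101110
Gen 7 (rule 109): 1001111010
Gen 8 (rule 210): 0110111001
Gen 9 (rule 146): 1000010110
Gen 10 (rule 109): 1011011110
Gen 11 (rule 210): 0001001111
Gen 12 (rule 146): 0010110110
Gen 13 (rule 109): 1011111110
Gen 14 (rule 210): 0001111111

Answer: 11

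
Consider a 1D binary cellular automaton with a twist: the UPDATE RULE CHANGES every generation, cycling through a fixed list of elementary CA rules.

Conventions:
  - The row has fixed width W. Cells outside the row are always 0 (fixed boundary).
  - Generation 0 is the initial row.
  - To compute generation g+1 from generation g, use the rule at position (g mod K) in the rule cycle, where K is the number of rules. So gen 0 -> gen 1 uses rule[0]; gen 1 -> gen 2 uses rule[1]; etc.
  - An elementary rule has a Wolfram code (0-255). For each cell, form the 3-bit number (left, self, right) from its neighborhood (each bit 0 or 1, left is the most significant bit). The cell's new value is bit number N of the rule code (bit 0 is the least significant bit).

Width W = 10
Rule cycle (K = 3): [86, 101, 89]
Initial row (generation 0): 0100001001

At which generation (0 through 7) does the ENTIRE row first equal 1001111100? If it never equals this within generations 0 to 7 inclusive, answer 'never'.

Answer: 3

Derivation:
Gen 0: 0100001001
Gen 1 (rule 86): 1110011111
Gen 2 (rule 101): 0010000001
Gen 3 (rule 89): 1001111100
Gen 4 (rule 86): 1110000110
Gen 5 (rule 101): 0010110010
Gen 6 (rule 89): 1000111001
Gen 7 (rule 86): 1101001111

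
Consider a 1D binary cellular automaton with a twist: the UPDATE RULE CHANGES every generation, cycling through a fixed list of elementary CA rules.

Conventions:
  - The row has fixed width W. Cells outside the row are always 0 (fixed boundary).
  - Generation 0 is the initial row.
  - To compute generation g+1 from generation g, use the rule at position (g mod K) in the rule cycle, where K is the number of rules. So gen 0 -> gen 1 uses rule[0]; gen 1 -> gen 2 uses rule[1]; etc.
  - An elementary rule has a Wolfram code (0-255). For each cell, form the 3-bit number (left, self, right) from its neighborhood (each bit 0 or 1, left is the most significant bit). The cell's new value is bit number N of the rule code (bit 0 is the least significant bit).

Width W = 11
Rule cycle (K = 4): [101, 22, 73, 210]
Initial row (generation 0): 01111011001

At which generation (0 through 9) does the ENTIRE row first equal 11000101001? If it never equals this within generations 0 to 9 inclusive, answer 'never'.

Gen 0: 01111011001
Gen 1 (rule 101): 00001101001
Gen 2 (rule 22): 00010001111
Gen 3 (rule 73): 11000101001
Gen 4 (rule 210): 01101000110
Gen 5 (rule 101): 00111010010
Gen 6 (rule 22): 01000011111
Gen 7 (rule 73): 00011010001
Gen 8 (rule 210): 00101001010
Gen 9 (rule 101): 10111001110

Answer: 3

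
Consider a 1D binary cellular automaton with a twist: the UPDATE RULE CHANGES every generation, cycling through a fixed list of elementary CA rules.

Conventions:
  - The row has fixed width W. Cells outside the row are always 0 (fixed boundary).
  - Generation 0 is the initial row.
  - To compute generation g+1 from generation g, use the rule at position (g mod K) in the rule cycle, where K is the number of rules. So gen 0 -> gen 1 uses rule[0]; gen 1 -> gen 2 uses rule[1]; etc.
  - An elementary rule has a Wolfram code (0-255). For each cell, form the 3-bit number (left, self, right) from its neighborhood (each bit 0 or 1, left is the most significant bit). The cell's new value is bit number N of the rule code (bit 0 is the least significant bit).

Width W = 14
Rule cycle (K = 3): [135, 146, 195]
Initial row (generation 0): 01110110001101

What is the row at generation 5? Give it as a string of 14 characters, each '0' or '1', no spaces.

Answer: 10110101000010

Derivation:
Gen 0: 01110110001101
Gen 1 (rule 135): 10100000110001
Gen 2 (rule 146): 00010001001010
Gen 3 (rule 195): 11100110010000
Gen 4 (rule 135): 01001000110111
Gen 5 (rule 146): 10110101000010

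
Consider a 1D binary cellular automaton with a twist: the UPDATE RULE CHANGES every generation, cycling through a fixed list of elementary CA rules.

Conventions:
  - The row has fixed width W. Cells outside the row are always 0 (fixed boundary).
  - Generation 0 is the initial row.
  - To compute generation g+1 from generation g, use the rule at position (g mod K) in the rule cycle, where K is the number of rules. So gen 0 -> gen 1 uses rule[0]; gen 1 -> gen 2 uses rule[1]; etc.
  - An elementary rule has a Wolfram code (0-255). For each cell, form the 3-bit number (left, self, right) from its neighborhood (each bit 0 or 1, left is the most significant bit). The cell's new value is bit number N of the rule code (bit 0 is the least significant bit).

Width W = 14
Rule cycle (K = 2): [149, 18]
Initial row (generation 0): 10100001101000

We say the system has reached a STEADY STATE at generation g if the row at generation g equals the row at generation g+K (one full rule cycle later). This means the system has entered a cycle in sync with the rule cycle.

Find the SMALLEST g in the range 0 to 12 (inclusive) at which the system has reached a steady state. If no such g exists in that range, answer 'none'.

Answer: 4

Derivation:
Gen 0: 10100001101000
Gen 1 (rule 149): 10111100001111
Gen 2 (rule 18): 00000010010000
Gen 3 (rule 149): 11111011011111
Gen 4 (rule 18): 00000000000000
Gen 5 (rule 149): 11111111111111
Gen 6 (rule 18): 00000000000000
Gen 7 (rule 149): 11111111111111
Gen 8 (rule 18): 00000000000000
Gen 9 (rule 149): 11111111111111
Gen 10 (rule 18): 00000000000000
Gen 11 (rule 149): 11111111111111
Gen 12 (rule 18): 00000000000000
Gen 13 (rule 149): 11111111111111
Gen 14 (rule 18): 00000000000000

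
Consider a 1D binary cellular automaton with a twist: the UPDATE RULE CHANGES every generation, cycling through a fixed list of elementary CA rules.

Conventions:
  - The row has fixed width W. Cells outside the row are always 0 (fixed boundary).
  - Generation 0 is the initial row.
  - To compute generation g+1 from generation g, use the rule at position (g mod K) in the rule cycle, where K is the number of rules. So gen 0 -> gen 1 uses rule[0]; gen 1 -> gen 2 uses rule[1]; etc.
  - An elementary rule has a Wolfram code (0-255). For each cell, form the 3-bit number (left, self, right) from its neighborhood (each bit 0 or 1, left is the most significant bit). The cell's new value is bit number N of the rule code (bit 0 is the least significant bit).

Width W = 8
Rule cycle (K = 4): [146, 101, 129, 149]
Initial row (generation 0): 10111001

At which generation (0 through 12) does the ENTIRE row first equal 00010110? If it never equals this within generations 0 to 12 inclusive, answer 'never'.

Answer: 1

Derivation:
Gen 0: 10111001
Gen 1 (rule 146): 00010110
Gen 2 (rule 101): 11011010
Gen 3 (rule 129): 00000000
Gen 4 (rule 149): 11111111
Gen 5 (rule 146): 01111110
Gen 6 (rule 101): 00000010
Gen 7 (rule 129): 11111000
Gen 8 (rule 149): 01110111
Gen 9 (rule 146): 10100010
Gen 10 (rule 101): 11101010
Gen 11 (rule 129): 01000000
Gen 12 (rule 149): 01111111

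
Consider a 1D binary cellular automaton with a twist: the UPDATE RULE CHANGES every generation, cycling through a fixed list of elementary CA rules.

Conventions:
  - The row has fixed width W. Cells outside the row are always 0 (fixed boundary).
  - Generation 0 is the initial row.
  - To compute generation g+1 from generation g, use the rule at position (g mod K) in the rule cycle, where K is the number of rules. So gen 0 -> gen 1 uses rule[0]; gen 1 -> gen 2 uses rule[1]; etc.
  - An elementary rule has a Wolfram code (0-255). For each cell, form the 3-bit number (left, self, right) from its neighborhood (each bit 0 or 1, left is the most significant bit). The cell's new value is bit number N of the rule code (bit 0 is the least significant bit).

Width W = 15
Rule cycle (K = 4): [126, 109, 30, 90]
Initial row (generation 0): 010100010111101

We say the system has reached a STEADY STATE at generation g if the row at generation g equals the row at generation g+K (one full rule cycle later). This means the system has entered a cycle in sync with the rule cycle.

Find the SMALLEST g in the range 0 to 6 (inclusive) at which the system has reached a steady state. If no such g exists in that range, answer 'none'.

Gen 0: 010100010111101
Gen 1 (rule 126): 111110111100111
Gen 2 (rule 109): 100011100100101
Gen 3 (rule 30): 110110011111101
Gen 4 (rule 90): 110111110000100
Gen 5 (rule 126): 111100011001110
Gen 6 (rule 109): 100101011001010
Gen 7 (rule 30): 111101010111011
Gen 8 (rule 90): 100100000101011
Gen 9 (rule 126): 111110001111111
Gen 10 (rule 109): 100010101000001

Answer: none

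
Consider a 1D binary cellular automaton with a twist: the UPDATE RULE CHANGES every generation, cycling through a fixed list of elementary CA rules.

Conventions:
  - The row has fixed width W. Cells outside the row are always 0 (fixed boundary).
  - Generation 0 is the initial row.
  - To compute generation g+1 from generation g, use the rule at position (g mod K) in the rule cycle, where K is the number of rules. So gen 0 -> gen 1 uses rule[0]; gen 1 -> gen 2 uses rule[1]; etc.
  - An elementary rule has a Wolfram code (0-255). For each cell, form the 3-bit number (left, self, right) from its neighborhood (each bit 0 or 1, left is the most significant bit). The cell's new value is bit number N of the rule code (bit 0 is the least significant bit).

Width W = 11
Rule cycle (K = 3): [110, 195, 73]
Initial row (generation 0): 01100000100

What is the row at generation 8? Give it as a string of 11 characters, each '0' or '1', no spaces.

Gen 0: 01100000100
Gen 1 (rule 110): 11100001100
Gen 2 (rule 195): 01101110101
Gen 3 (rule 73): 01101010000
Gen 4 (rule 110): 11111110000
Gen 5 (rule 195): 01111110111
Gen 6 (rule 73): 01000010101
Gen 7 (rule 110): 11000111111
Gen 8 (rule 195): 01011011111

Answer: 01011011111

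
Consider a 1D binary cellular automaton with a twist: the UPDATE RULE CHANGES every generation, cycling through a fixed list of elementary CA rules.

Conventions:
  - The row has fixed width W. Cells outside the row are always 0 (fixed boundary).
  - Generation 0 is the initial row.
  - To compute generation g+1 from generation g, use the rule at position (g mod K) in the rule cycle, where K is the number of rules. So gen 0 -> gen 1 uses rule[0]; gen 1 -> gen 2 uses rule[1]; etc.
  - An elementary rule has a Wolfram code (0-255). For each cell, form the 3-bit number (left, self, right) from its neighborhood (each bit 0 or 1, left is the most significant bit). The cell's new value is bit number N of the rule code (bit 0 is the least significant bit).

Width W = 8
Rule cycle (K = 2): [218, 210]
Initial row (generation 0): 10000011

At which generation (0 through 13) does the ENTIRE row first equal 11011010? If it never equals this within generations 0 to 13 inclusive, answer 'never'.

Answer: never

Derivation:
Gen 0: 10000011
Gen 1 (rule 218): 01000111
Gen 2 (rule 210): 10101011
Gen 3 (rule 218): 00000011
Gen 4 (rule 210): 00000101
Gen 5 (rule 218): 00001000
Gen 6 (rule 210): 00010100
Gen 7 (rule 218): 00100010
Gen 8 (rule 210): 01010101
Gen 9 (rule 218): 10000000
Gen 10 (rule 210): 01000000
Gen 11 (rule 218): 10100000
Gen 12 (rule 210): 00010000
Gen 13 (rule 218): 00101000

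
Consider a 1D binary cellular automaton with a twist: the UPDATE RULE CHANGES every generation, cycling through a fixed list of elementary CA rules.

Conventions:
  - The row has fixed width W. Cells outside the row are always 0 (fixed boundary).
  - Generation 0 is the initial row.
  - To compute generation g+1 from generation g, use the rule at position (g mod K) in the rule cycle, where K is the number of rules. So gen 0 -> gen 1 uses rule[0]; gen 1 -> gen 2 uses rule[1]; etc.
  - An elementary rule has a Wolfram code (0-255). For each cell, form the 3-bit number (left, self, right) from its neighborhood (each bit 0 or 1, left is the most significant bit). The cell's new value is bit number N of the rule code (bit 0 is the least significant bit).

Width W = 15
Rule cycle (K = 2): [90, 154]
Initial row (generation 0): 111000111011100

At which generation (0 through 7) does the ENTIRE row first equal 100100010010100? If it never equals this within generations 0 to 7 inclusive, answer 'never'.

Answer: 4

Derivation:
Gen 0: 111000111011100
Gen 1 (rule 90): 101101101010110
Gen 2 (rule 154): 001001000000101
Gen 3 (rule 90): 010110100001000
Gen 4 (rule 154): 100100010010100
Gen 5 (rule 90): 011010101100010
Gen 6 (rule 154): 110000001010101
Gen 7 (rule 90): 111000010000000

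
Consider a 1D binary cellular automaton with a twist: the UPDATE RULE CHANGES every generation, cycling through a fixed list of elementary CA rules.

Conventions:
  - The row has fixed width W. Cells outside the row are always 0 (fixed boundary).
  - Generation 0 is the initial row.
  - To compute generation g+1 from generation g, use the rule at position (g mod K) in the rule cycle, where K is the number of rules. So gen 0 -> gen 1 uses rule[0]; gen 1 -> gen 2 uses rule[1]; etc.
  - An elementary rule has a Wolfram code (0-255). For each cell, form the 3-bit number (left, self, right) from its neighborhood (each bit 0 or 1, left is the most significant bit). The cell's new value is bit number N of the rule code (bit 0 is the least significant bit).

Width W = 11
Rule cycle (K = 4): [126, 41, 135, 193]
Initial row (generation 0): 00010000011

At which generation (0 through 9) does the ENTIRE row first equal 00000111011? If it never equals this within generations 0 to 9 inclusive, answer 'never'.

Answer: never

Derivation:
Gen 0: 00010000011
Gen 1 (rule 126): 00111000111
Gen 2 (rule 41): 10100010100
Gen 3 (rule 135): 10101110101
Gen 4 (rule 193): 00000110000
Gen 5 (rule 126): 00001111000
Gen 6 (rule 41): 11101000011
Gen 7 (rule 135): 01001011100
Gen 8 (rule 193): 00000001101
Gen 9 (rule 126): 00000011111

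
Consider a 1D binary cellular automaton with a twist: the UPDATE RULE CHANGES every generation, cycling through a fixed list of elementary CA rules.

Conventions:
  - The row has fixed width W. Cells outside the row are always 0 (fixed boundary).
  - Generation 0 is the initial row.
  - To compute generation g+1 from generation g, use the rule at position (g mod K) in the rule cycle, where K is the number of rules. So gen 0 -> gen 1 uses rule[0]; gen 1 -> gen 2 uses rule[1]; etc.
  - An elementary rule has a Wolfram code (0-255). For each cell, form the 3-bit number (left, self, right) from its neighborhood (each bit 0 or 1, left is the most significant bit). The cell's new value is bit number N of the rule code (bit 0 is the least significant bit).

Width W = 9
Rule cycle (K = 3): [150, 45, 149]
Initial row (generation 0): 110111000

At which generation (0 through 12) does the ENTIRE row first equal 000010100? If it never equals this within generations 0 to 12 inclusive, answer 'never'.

Answer: 1

Derivation:
Gen 0: 110111000
Gen 1 (rule 150): 000010100
Gen 2 (rule 45): 111011101
Gen 3 (rule 149): 010001001
Gen 4 (rule 150): 111011111
Gen 5 (rule 45): 100110000
Gen 6 (rule 149): 110001111
Gen 7 (rule 150): 001010110
Gen 8 (rule 45): 101111100
Gen 9 (rule 149): 100111011
Gen 10 (rule 150): 111010000
Gen 11 (rule 45): 100110111
Gen 12 (rule 149): 110000010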